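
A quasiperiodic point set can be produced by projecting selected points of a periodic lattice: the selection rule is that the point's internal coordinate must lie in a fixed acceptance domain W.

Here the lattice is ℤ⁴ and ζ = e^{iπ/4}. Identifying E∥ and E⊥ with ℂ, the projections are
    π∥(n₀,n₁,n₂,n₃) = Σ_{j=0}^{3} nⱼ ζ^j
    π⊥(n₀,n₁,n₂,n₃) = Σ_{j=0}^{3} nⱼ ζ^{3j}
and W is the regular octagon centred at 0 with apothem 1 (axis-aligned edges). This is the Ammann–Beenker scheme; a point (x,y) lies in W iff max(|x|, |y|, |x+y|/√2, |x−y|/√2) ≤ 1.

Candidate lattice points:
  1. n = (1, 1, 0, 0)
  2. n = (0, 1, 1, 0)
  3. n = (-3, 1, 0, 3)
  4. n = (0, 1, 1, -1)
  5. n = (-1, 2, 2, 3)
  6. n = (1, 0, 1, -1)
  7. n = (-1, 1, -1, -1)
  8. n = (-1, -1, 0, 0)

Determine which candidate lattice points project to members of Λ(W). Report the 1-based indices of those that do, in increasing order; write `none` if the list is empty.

1, 2, 8

With ζ = e^{iπ/4} the internal vectors are ζ^0,ζ^3,ζ^6,ζ^9.
candidate 1: n = (1, 1, 0, 0) → π⊥ ≈ (+0.2929, +0.7071); max(|x|,|y|,|x±y|/√2) = 0.7071 ≤ 1 ⇒ ∈ W
candidate 2: n = (0, 1, 1, 0) → π⊥ ≈ (-0.7071, -0.2929); max(|x|,|y|,|x±y|/√2) = 0.7071 ≤ 1 ⇒ ∈ W
candidate 3: n = (-3, 1, 0, 3) → π⊥ ≈ (-1.5858, +2.8284); max(|x|,|y|,|x±y|/√2) = 3.1213 > 1 ⇒ ∉ W
candidate 4: n = (0, 1, 1, -1) → π⊥ ≈ (-1.4142, -1.0000); max(|x|,|y|,|x±y|/√2) = 1.7071 > 1 ⇒ ∉ W
candidate 5: n = (-1, 2, 2, 3) → π⊥ ≈ (-0.2929, +1.5355); max(|x|,|y|,|x±y|/√2) = 1.5355 > 1 ⇒ ∉ W
candidate 6: n = (1, 0, 1, -1) → π⊥ ≈ (+0.2929, -1.7071); max(|x|,|y|,|x±y|/√2) = 1.7071 > 1 ⇒ ∉ W
candidate 7: n = (-1, 1, -1, -1) → π⊥ ≈ (-2.4142, +1.0000); max(|x|,|y|,|x±y|/√2) = 2.4142 > 1 ⇒ ∉ W
candidate 8: n = (-1, -1, 0, 0) → π⊥ ≈ (-0.2929, -0.7071); max(|x|,|y|,|x±y|/√2) = 0.7071 ≤ 1 ⇒ ∈ W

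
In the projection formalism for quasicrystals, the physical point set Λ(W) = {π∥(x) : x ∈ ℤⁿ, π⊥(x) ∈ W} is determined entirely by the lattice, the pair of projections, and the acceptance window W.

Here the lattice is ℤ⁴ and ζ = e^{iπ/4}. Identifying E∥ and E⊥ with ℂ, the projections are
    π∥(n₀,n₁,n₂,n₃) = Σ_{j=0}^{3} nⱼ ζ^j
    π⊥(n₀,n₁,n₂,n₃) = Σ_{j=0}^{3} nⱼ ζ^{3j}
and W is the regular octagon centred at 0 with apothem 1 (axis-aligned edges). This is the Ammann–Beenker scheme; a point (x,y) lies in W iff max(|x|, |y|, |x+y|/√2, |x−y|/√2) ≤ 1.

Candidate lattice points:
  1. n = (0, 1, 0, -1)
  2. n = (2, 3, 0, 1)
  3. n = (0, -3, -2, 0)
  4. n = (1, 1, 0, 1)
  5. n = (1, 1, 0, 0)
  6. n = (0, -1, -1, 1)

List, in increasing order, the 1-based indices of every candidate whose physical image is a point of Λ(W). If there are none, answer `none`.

Internal map: ζ^{3j} for j=0..3 gives (1,0), (−√2/2,√2/2), (0,−1), (√2/2,√2/2).
#1 (0, 1, 0, -1): internal (-1.41421, 0.00000); octagon support 1.41421 vs apothem 1 → ∉ W
#2 (2, 3, 0, 1): internal (0.58579, 2.82843); octagon support 2.82843 vs apothem 1 → ∉ W
#3 (0, -3, -2, 0): internal (2.12132, -0.12132); octagon support 2.12132 vs apothem 1 → ∉ W
#4 (1, 1, 0, 1): internal (1.00000, 1.41421); octagon support 1.70711 vs apothem 1 → ∉ W
#5 (1, 1, 0, 0): internal (0.29289, 0.70711); octagon support 0.70711 vs apothem 1 → ∈ W
#6 (0, -1, -1, 1): internal (1.41421, 1.00000); octagon support 1.70711 vs apothem 1 → ∉ W

5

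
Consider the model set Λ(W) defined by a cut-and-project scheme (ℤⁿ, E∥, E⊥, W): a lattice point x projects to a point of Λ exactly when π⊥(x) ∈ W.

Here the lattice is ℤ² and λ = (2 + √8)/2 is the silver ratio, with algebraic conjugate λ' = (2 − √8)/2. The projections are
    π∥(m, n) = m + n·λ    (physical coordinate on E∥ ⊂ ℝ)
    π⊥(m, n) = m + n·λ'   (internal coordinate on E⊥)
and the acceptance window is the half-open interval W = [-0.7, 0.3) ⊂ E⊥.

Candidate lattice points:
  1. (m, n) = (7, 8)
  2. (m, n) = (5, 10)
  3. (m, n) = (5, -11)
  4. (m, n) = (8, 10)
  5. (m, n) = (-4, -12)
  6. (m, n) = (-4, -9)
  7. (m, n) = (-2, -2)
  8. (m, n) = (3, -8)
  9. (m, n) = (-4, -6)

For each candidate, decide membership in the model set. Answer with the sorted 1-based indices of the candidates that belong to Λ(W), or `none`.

6

Compute λ' = (2−√8)/2 = -0.414214, so π⊥(m,n) = m -0.414214·n.
#1 (7,8): internal coord 7 + (8)·λ' = +3.686292; +3.686292 ∉ [-0.7, 0.3) → out
#2 (5,10): internal coord 5 + (10)·λ' = +0.857864; +0.857864 ∉ [-0.7, 0.3) → out
#3 (5,-11): internal coord 5 + (-11)·λ' = +9.556349; +9.556349 ∉ [-0.7, 0.3) → out
#4 (8,10): internal coord 8 + (10)·λ' = +3.857864; +3.857864 ∉ [-0.7, 0.3) → out
#5 (-4,-12): internal coord -4 + (-12)·λ' = +0.970563; +0.970563 ∉ [-0.7, 0.3) → out
#6 (-4,-9): internal coord -4 + (-9)·λ' = -0.272078; -0.272078 ∈ [-0.7, 0.3) → IN Λ
#7 (-2,-2): internal coord -2 + (-2)·λ' = -1.171573; -1.171573 ∉ [-0.7, 0.3) → out
#8 (3,-8): internal coord 3 + (-8)·λ' = +6.313708; +6.313708 ∉ [-0.7, 0.3) → out
#9 (-4,-6): internal coord -4 + (-6)·λ' = -1.514719; -1.514719 ∉ [-0.7, 0.3) → out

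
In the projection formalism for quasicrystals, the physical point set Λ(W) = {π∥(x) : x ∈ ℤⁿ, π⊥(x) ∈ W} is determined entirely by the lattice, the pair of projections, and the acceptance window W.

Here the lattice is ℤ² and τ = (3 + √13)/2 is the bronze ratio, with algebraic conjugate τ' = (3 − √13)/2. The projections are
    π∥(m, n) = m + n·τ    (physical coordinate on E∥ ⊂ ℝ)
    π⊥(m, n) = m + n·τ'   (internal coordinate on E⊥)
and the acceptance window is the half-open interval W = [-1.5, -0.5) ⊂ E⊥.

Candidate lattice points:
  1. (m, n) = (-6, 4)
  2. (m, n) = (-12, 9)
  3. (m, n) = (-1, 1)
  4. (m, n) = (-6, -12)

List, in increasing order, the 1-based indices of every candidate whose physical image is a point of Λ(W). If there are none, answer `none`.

3

Numerically τ ≈ 3.30278 and τ' = −1/τ ≈ -0.30278.
#1 (-6,4): internal coord -6 + (4)·τ' = -7.21110; -7.21110 ∉ [-1.5, -0.5) → out
#2 (-12,9): internal coord -12 + (9)·τ' = -14.72498; -14.72498 ∉ [-1.5, -0.5) → out
#3 (-1,1): internal coord -1 + (1)·τ' = -1.30278; -1.30278 ∈ [-1.5, -0.5) → IN Λ
#4 (-6,-12): internal coord -6 + (-12)·τ' = -2.36669; -2.36669 ∉ [-1.5, -0.5) → out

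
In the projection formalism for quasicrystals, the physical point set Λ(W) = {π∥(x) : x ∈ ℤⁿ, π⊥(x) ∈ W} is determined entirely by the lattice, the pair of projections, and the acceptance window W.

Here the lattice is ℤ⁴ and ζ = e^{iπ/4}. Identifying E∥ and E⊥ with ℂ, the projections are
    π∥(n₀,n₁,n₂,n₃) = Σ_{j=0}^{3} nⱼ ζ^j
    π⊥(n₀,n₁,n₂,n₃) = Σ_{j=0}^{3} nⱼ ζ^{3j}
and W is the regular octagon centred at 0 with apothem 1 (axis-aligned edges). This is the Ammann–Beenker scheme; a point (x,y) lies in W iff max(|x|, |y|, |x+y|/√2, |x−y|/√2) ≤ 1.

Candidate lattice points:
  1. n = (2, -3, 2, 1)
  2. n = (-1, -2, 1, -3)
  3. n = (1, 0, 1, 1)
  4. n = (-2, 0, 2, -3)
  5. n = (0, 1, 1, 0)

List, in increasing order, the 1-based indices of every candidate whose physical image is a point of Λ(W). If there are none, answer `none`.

5

With ζ = e^{iπ/4} the internal vectors are ζ^0,ζ^3,ζ^6,ζ^9.
candidate 1: n = (2, -3, 2, 1) → π⊥ ≈ (+4.82843, -3.41421); max(|x|,|y|,|x±y|/√2) = 5.82843 > 1 ⇒ ∉ W
candidate 2: n = (-1, -2, 1, -3) → π⊥ ≈ (-1.70711, -4.53553); max(|x|,|y|,|x±y|/√2) = 4.53553 > 1 ⇒ ∉ W
candidate 3: n = (1, 0, 1, 1) → π⊥ ≈ (+1.70711, -0.29289); max(|x|,|y|,|x±y|/√2) = 1.70711 > 1 ⇒ ∉ W
candidate 4: n = (-2, 0, 2, -3) → π⊥ ≈ (-4.12132, -4.12132); max(|x|,|y|,|x±y|/√2) = 5.82843 > 1 ⇒ ∉ W
candidate 5: n = (0, 1, 1, 0) → π⊥ ≈ (-0.70711, -0.29289); max(|x|,|y|,|x±y|/√2) = 0.70711 ≤ 1 ⇒ ∈ W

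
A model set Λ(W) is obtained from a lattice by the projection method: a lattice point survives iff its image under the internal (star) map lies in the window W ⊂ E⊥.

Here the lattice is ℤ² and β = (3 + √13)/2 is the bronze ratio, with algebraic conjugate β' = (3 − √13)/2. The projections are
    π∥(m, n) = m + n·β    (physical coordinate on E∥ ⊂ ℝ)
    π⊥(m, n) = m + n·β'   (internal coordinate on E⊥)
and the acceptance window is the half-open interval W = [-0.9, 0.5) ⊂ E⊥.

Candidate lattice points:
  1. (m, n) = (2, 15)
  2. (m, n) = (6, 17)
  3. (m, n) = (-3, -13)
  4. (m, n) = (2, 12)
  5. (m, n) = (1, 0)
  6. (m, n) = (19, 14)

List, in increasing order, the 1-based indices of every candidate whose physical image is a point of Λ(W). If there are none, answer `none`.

Compute β' = (3−√13)/2 = -0.302776, so π⊥(m,n) = m -0.302776·n.
#1 (2,15): internal coord 2 + (15)·β' = -2.541635; -2.541635 ∉ [-0.9, 0.5) → out
#2 (6,17): internal coord 6 + (17)·β' = +0.852814; +0.852814 ∉ [-0.9, 0.5) → out
#3 (-3,-13): internal coord -3 + (-13)·β' = +0.936083; +0.936083 ∉ [-0.9, 0.5) → out
#4 (2,12): internal coord 2 + (12)·β' = -1.633308; -1.633308 ∉ [-0.9, 0.5) → out
#5 (1,0): internal coord 1 + (0)·β' = +1.000000; +1.000000 ∉ [-0.9, 0.5) → out
#6 (19,14): internal coord 19 + (14)·β' = +14.761141; +14.761141 ∉ [-0.9, 0.5) → out

none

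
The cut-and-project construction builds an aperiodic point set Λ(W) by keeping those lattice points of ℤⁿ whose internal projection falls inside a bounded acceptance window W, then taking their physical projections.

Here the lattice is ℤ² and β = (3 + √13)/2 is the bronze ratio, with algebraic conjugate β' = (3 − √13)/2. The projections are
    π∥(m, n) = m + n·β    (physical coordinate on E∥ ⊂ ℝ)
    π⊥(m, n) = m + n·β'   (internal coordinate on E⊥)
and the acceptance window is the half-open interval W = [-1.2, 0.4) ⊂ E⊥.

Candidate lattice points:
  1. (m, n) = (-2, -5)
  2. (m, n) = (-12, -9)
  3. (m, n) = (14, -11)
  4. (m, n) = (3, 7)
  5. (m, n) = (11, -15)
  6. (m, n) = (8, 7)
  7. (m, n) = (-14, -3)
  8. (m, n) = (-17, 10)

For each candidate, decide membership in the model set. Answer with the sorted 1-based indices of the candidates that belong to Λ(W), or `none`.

Compute β' = (3−√13)/2 = -0.30278, so π⊥(m,n) = m -0.30278·n.
[1] lift (-2,-5): star map gives -0.48612; window check -1.2 ≤ -0.48612 < 0.4 is true → IN Λ
[2] lift (-12,-9): star map gives -9.27502; window check -1.2 ≤ -9.27502 < 0.4 is false → out
[3] lift (14,-11): star map gives 17.33053; window check -1.2 ≤ 17.33053 < 0.4 is false → out
[4] lift (3,7): star map gives 0.88057; window check -1.2 ≤ 0.88057 < 0.4 is false → out
[5] lift (11,-15): star map gives 15.54163; window check -1.2 ≤ 15.54163 < 0.4 is false → out
[6] lift (8,7): star map gives 5.88057; window check -1.2 ≤ 5.88057 < 0.4 is false → out
[7] lift (-14,-3): star map gives -13.09167; window check -1.2 ≤ -13.09167 < 0.4 is false → out
[8] lift (-17,10): star map gives -20.02776; window check -1.2 ≤ -20.02776 < 0.4 is false → out

1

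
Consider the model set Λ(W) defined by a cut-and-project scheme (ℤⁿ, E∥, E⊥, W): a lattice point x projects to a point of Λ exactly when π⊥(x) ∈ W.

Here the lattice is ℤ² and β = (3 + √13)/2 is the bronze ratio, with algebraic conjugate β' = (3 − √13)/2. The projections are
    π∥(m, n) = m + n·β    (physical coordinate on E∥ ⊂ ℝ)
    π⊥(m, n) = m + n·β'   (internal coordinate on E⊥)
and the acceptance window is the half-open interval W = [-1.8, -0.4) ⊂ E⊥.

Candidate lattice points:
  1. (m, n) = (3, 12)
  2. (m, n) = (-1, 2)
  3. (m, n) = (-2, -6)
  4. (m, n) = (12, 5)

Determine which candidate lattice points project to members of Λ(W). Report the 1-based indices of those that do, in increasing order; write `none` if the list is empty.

1, 2

Numerically β ≈ 3.302776 and β' = −1/β ≈ -0.302776.
candidate 1: (m,n)=(3,12) → π∥ = 3+12·β ≈ 42.633308, π⊥ = 3+12·β' ≈ -0.633308 ∈ [-1.8, -0.4) ⇒ IN Λ
candidate 2: (m,n)=(-1,2) → π∥ = -1+2·β ≈ 5.605551, π⊥ = -1+2·β' ≈ -1.605551 ∈ [-1.8, -0.4) ⇒ IN Λ
candidate 3: (m,n)=(-2,-6) → π∥ = -2-6·β ≈ -21.816654, π⊥ = -2-6·β' ≈ -0.183346 ∉ [-1.8, -0.4) ⇒ out
candidate 4: (m,n)=(12,5) → π∥ = 12+5·β ≈ 28.513878, π⊥ = 12+5·β' ≈ 10.486122 ∉ [-1.8, -0.4) ⇒ out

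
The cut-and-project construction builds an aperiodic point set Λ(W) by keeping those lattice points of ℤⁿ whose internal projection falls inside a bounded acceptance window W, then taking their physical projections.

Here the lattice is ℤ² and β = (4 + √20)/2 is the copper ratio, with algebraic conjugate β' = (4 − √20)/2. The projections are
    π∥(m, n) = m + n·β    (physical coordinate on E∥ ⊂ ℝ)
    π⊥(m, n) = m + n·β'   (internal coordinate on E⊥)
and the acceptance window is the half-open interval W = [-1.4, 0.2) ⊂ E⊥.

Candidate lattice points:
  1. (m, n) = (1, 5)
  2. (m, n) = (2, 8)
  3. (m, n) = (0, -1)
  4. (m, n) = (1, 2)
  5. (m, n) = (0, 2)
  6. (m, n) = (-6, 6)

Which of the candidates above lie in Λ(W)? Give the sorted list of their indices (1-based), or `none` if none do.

β' = (4−√20)/2 ≈ -0.2361.
#1 (1,5): internal coord 1 + (5)·β' = -0.1803; -0.1803 ∈ [-1.4, 0.2) → IN Λ
#2 (2,8): internal coord 2 + (8)·β' = +0.1115; +0.1115 ∈ [-1.4, 0.2) → IN Λ
#3 (0,-1): internal coord 0 + (-1)·β' = +0.2361; +0.2361 ∉ [-1.4, 0.2) → out
#4 (1,2): internal coord 1 + (2)·β' = +0.5279; +0.5279 ∉ [-1.4, 0.2) → out
#5 (0,2): internal coord 0 + (2)·β' = -0.4721; -0.4721 ∈ [-1.4, 0.2) → IN Λ
#6 (-6,6): internal coord -6 + (6)·β' = -7.4164; -7.4164 ∉ [-1.4, 0.2) → out

1, 2, 5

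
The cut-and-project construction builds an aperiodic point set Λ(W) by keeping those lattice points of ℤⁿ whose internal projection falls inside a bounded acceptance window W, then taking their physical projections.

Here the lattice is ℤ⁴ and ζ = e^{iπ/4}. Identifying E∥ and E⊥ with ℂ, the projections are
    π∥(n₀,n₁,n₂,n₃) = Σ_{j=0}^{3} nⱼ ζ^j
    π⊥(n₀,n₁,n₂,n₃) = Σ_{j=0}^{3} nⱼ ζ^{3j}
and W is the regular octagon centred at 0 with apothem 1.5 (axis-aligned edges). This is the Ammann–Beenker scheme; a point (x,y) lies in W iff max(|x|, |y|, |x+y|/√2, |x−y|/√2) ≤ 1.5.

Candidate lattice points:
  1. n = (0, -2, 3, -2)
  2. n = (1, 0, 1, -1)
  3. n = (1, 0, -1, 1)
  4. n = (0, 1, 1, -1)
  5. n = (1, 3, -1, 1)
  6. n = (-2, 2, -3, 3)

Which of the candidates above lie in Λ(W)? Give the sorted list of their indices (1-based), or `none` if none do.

With ζ = e^{iπ/4} the internal vectors are ζ^0,ζ^3,ζ^6,ζ^9.
#1 (0, -2, 3, -2): internal (0.00000, -5.82843); octagon support 5.82843 vs apothem 1.5 → ∉ W
#2 (1, 0, 1, -1): internal (0.29289, -1.70711); octagon support 1.70711 vs apothem 1.5 → ∉ W
#3 (1, 0, -1, 1): internal (1.70711, 1.70711); octagon support 2.41421 vs apothem 1.5 → ∉ W
#4 (0, 1, 1, -1): internal (-1.41421, -1.00000); octagon support 1.70711 vs apothem 1.5 → ∉ W
#5 (1, 3, -1, 1): internal (-0.41421, 3.82843); octagon support 3.82843 vs apothem 1.5 → ∉ W
#6 (-2, 2, -3, 3): internal (-1.29289, 6.53553); octagon support 6.53553 vs apothem 1.5 → ∉ W

none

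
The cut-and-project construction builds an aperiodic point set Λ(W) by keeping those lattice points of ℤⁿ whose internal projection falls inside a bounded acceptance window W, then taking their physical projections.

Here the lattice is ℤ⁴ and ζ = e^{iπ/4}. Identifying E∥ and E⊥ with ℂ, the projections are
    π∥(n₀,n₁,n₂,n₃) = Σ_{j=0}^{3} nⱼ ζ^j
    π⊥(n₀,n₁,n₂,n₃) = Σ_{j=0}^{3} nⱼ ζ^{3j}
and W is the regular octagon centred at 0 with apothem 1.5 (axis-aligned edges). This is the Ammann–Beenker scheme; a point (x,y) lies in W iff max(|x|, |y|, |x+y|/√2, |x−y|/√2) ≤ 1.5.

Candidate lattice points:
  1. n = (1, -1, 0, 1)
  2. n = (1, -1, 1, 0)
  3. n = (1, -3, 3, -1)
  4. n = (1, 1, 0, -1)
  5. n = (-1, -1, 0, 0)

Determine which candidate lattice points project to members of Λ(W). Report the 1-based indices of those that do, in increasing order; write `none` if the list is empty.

4, 5

With ζ = e^{iπ/4} the internal vectors are ζ^0,ζ^3,ζ^6,ζ^9.
#1 (1, -1, 0, 1): internal (2.41421, 0.00000); octagon support 2.41421 vs apothem 1.5 → ∉ W
#2 (1, -1, 1, 0): internal (1.70711, -1.70711); octagon support 2.41421 vs apothem 1.5 → ∉ W
#3 (1, -3, 3, -1): internal (2.41421, -5.82843); octagon support 5.82843 vs apothem 1.5 → ∉ W
#4 (1, 1, 0, -1): internal (-0.41421, 0.00000); octagon support 0.41421 vs apothem 1.5 → ∈ W
#5 (-1, -1, 0, 0): internal (-0.29289, -0.70711); octagon support 0.70711 vs apothem 1.5 → ∈ W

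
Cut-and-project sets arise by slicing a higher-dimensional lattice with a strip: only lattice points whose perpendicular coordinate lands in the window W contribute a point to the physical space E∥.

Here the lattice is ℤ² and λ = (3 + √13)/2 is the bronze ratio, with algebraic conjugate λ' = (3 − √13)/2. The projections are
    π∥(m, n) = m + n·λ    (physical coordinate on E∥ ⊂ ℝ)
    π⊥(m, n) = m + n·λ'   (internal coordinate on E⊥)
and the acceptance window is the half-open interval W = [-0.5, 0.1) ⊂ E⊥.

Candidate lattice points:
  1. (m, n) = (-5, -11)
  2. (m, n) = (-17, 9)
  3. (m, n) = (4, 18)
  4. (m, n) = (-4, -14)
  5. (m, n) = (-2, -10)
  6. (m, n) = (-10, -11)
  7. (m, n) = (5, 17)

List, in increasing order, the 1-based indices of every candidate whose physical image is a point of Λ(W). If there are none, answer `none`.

7

Compute λ' = (3−√13)/2 = -0.30278, so π⊥(m,n) = m -0.30278·n.
[1] lift (-5,-11): star map gives -1.66947; window check -0.5 ≤ -1.66947 < 0.1 is false → out
[2] lift (-17,9): star map gives -19.72498; window check -0.5 ≤ -19.72498 < 0.1 is false → out
[3] lift (4,18): star map gives -1.44996; window check -0.5 ≤ -1.44996 < 0.1 is false → out
[4] lift (-4,-14): star map gives 0.23886; window check -0.5 ≤ 0.23886 < 0.1 is false → out
[5] lift (-2,-10): star map gives 1.02776; window check -0.5 ≤ 1.02776 < 0.1 is false → out
[6] lift (-10,-11): star map gives -6.66947; window check -0.5 ≤ -6.66947 < 0.1 is false → out
[7] lift (5,17): star map gives -0.14719; window check -0.5 ≤ -0.14719 < 0.1 is true → IN Λ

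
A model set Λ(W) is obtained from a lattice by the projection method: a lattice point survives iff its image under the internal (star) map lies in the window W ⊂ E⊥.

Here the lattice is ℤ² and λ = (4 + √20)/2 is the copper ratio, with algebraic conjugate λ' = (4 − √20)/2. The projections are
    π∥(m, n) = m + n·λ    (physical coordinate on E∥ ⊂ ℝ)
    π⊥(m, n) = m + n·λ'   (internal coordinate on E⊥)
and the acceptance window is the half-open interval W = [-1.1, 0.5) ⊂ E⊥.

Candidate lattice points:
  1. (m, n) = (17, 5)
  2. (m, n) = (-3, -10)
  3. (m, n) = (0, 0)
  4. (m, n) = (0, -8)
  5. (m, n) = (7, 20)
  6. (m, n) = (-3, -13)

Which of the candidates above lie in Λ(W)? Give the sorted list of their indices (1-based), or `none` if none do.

Numerically λ ≈ 4.236068 and λ' = −1/λ ≈ -0.236068.
candidate 1: (m,n)=(17,5) → π∥ = 17+5·λ ≈ 38.180340, π⊥ = 17+5·λ' ≈ 15.819660 ∉ [-1.1, 0.5) ⇒ out
candidate 2: (m,n)=(-3,-10) → π∥ = -3-10·λ ≈ -45.360680, π⊥ = -3-10·λ' ≈ -0.639320 ∈ [-1.1, 0.5) ⇒ IN Λ
candidate 3: (m,n)=(0,0) → π∥ = 0+0·λ ≈ 0.000000, π⊥ = 0+0·λ' ≈ 0.000000 ∈ [-1.1, 0.5) ⇒ IN Λ
candidate 4: (m,n)=(0,-8) → π∥ = 0-8·λ ≈ -33.888544, π⊥ = 0-8·λ' ≈ 1.888544 ∉ [-1.1, 0.5) ⇒ out
candidate 5: (m,n)=(7,20) → π∥ = 7+20·λ ≈ 91.721360, π⊥ = 7+20·λ' ≈ 2.278640 ∉ [-1.1, 0.5) ⇒ out
candidate 6: (m,n)=(-3,-13) → π∥ = -3-13·λ ≈ -58.068884, π⊥ = -3-13·λ' ≈ 0.068884 ∈ [-1.1, 0.5) ⇒ IN Λ

2, 3, 6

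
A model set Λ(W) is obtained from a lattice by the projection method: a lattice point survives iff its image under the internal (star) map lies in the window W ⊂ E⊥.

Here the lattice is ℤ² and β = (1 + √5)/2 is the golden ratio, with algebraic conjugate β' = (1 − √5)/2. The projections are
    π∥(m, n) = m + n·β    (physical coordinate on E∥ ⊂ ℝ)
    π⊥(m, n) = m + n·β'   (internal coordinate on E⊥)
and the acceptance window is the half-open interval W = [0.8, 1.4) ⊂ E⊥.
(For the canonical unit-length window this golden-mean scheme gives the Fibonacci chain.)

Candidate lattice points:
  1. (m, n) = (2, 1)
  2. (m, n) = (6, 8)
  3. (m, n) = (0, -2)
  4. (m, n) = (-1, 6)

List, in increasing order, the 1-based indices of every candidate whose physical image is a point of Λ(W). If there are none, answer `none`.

1, 2, 3

Numerically β ≈ 1.61803 and β' = −1/β ≈ -0.61803.
[1] lift (2,1): star map gives 1.38197; window check 0.8 ≤ 1.38197 < 1.4 is true → IN Λ
[2] lift (6,8): star map gives 1.05573; window check 0.8 ≤ 1.05573 < 1.4 is true → IN Λ
[3] lift (0,-2): star map gives 1.23607; window check 0.8 ≤ 1.23607 < 1.4 is true → IN Λ
[4] lift (-1,6): star map gives -4.70820; window check 0.8 ≤ -4.70820 < 1.4 is false → out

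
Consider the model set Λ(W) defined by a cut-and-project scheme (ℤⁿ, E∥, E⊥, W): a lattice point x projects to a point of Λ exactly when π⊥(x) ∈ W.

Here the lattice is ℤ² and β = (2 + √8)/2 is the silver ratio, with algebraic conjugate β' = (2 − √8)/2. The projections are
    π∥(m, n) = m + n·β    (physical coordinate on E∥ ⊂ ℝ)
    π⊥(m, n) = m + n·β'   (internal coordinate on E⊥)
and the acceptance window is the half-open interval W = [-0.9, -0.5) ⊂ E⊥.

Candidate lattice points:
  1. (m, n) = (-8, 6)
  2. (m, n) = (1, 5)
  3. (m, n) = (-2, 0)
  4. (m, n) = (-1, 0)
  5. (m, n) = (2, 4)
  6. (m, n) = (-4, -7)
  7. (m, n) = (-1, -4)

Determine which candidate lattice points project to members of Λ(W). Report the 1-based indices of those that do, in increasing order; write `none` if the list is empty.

Numerically β ≈ 2.4142 and β' = −1/β ≈ -0.4142.
candidate 1: (m,n)=(-8,6) → π∥ = -8+6·β ≈ 6.4853, π⊥ = -8+6·β' ≈ -10.4853 ∉ [-0.9, -0.5) ⇒ out
candidate 2: (m,n)=(1,5) → π∥ = 1+5·β ≈ 13.0711, π⊥ = 1+5·β' ≈ -1.0711 ∉ [-0.9, -0.5) ⇒ out
candidate 3: (m,n)=(-2,0) → π∥ = -2+0·β ≈ -2.0000, π⊥ = -2+0·β' ≈ -2.0000 ∉ [-0.9, -0.5) ⇒ out
candidate 4: (m,n)=(-1,0) → π∥ = -1+0·β ≈ -1.0000, π⊥ = -1+0·β' ≈ -1.0000 ∉ [-0.9, -0.5) ⇒ out
candidate 5: (m,n)=(2,4) → π∥ = 2+4·β ≈ 11.6569, π⊥ = 2+4·β' ≈ 0.3431 ∉ [-0.9, -0.5) ⇒ out
candidate 6: (m,n)=(-4,-7) → π∥ = -4-7·β ≈ -20.8995, π⊥ = -4-7·β' ≈ -1.1005 ∉ [-0.9, -0.5) ⇒ out
candidate 7: (m,n)=(-1,-4) → π∥ = -1-4·β ≈ -10.6569, π⊥ = -1-4·β' ≈ 0.6569 ∉ [-0.9, -0.5) ⇒ out

none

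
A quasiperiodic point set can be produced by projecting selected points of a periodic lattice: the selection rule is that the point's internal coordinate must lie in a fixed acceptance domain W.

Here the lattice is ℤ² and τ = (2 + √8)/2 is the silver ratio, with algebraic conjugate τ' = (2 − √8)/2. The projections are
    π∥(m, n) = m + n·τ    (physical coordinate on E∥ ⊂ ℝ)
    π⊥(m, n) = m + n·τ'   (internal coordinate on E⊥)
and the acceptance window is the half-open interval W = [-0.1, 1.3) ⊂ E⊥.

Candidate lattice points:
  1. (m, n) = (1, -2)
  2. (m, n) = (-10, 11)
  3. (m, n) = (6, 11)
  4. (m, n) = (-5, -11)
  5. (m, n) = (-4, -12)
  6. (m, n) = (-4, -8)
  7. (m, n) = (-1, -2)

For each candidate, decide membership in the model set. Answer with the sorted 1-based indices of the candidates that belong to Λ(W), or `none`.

5

Compute τ' = (2−√8)/2 = -0.4142, so π⊥(m,n) = m -0.4142·n.
[1] lift (1,-2): star map gives 1.8284; window check -0.1 ≤ 1.8284 < 1.3 is false → out
[2] lift (-10,11): star map gives -14.5563; window check -0.1 ≤ -14.5563 < 1.3 is false → out
[3] lift (6,11): star map gives 1.4437; window check -0.1 ≤ 1.4437 < 1.3 is false → out
[4] lift (-5,-11): star map gives -0.4437; window check -0.1 ≤ -0.4437 < 1.3 is false → out
[5] lift (-4,-12): star map gives 0.9706; window check -0.1 ≤ 0.9706 < 1.3 is true → IN Λ
[6] lift (-4,-8): star map gives -0.6863; window check -0.1 ≤ -0.6863 < 1.3 is false → out
[7] lift (-1,-2): star map gives -0.1716; window check -0.1 ≤ -0.1716 < 1.3 is false → out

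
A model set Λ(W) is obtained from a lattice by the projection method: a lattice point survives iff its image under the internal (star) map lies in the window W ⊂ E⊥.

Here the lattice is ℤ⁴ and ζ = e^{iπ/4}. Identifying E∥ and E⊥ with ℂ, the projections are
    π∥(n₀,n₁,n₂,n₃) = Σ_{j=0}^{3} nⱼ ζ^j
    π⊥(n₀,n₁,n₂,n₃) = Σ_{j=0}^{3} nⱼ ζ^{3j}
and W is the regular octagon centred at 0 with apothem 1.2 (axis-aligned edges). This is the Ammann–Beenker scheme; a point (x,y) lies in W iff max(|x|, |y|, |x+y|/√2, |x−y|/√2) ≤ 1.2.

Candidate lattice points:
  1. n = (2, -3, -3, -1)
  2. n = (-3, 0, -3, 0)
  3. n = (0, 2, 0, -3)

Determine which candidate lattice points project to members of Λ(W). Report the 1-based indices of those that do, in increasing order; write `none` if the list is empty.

π⊥(n) = n₀ + n₁ζ³ + n₂ζ⁶ + n₃ζ⁹ where ζ = e^{iπ/4}.
candidate 1: n = (2, -3, -3, -1) → π⊥ ≈ (+3.4142, +0.1716); max(|x|,|y|,|x±y|/√2) = 3.4142 > 1.2 ⇒ ∉ W
candidate 2: n = (-3, 0, -3, 0) → π⊥ ≈ (-3.0000, +3.0000); max(|x|,|y|,|x±y|/√2) = 4.2426 > 1.2 ⇒ ∉ W
candidate 3: n = (0, 2, 0, -3) → π⊥ ≈ (-3.5355, -0.7071); max(|x|,|y|,|x±y|/√2) = 3.5355 > 1.2 ⇒ ∉ W

none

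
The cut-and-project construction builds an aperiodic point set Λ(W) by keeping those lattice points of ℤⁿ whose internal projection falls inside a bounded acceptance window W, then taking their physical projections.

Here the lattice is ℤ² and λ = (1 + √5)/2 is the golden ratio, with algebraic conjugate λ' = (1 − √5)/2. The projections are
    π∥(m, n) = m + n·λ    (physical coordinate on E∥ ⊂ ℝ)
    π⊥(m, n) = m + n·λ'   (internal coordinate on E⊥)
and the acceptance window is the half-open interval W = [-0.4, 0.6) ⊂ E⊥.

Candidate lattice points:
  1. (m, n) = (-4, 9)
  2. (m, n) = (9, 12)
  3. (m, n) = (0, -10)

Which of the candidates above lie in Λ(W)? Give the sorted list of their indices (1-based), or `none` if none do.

none

Compute λ' = (1−√5)/2 = -0.6180, so π⊥(m,n) = m -0.6180·n.
candidate 1: (m,n)=(-4,9) → π∥ = -4+9·λ ≈ 10.5623, π⊥ = -4+9·λ' ≈ -9.5623 ∉ [-0.4, 0.6) ⇒ out
candidate 2: (m,n)=(9,12) → π∥ = 9+12·λ ≈ 28.4164, π⊥ = 9+12·λ' ≈ 1.5836 ∉ [-0.4, 0.6) ⇒ out
candidate 3: (m,n)=(0,-10) → π∥ = 0-10·λ ≈ -16.1803, π⊥ = 0-10·λ' ≈ 6.1803 ∉ [-0.4, 0.6) ⇒ out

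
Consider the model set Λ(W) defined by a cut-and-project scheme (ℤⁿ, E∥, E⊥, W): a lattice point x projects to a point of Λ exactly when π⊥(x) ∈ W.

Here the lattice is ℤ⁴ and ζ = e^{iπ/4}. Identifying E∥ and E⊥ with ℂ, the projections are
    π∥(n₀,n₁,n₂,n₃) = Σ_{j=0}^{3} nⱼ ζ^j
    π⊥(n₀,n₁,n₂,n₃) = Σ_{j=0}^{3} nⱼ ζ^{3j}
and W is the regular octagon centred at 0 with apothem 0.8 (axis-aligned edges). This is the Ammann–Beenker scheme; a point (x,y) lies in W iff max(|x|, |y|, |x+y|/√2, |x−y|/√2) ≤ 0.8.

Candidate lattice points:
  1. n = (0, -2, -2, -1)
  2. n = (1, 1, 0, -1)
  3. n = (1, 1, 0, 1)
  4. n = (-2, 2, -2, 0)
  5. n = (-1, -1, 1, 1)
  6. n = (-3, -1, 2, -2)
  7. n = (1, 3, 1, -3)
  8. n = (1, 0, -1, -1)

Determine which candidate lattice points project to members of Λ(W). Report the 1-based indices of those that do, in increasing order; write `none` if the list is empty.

1, 2, 8

With ζ = e^{iπ/4} the internal vectors are ζ^0,ζ^3,ζ^6,ζ^9.
#1 (0, -2, -2, -1): internal (0.707107, -0.121320); octagon support 0.707107 vs apothem 0.8 → ∈ W
#2 (1, 1, 0, -1): internal (-0.414214, 0.000000); octagon support 0.414214 vs apothem 0.8 → ∈ W
#3 (1, 1, 0, 1): internal (1.000000, 1.414214); octagon support 1.707107 vs apothem 0.8 → ∉ W
#4 (-2, 2, -2, 0): internal (-3.414214, 3.414214); octagon support 4.828427 vs apothem 0.8 → ∉ W
#5 (-1, -1, 1, 1): internal (0.414214, -1.000000); octagon support 1.000000 vs apothem 0.8 → ∉ W
#6 (-3, -1, 2, -2): internal (-3.707107, -4.121320); octagon support 5.535534 vs apothem 0.8 → ∉ W
#7 (1, 3, 1, -3): internal (-3.242641, -1.000000); octagon support 3.242641 vs apothem 0.8 → ∉ W
#8 (1, 0, -1, -1): internal (0.292893, 0.292893); octagon support 0.414214 vs apothem 0.8 → ∈ W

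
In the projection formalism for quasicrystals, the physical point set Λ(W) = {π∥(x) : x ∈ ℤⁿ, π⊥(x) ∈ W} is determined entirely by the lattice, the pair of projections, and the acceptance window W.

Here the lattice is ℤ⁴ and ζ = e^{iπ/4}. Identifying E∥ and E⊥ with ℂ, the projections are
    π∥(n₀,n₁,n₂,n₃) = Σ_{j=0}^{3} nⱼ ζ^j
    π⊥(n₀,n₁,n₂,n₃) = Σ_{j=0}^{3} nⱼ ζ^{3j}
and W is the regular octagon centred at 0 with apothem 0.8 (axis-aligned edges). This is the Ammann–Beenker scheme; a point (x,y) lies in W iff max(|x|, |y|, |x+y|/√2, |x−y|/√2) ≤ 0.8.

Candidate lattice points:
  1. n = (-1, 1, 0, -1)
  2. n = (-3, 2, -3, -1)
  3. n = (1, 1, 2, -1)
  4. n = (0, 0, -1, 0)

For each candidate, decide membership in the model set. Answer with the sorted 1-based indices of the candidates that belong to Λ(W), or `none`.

π⊥(n) = n₀ + n₁ζ³ + n₂ζ⁶ + n₃ζ⁹ where ζ = e^{iπ/4}.
candidate 1: n = (-1, 1, 0, -1) → π⊥ ≈ (-2.41421, +0.00000); max(|x|,|y|,|x±y|/√2) = 2.41421 > 0.8 ⇒ ∉ W
candidate 2: n = (-3, 2, -3, -1) → π⊥ ≈ (-5.12132, +3.70711); max(|x|,|y|,|x±y|/√2) = 6.24264 > 0.8 ⇒ ∉ W
candidate 3: n = (1, 1, 2, -1) → π⊥ ≈ (-0.41421, -2.00000); max(|x|,|y|,|x±y|/√2) = 2.00000 > 0.8 ⇒ ∉ W
candidate 4: n = (0, 0, -1, 0) → π⊥ ≈ (+0.00000, +1.00000); max(|x|,|y|,|x±y|/√2) = 1.00000 > 0.8 ⇒ ∉ W

none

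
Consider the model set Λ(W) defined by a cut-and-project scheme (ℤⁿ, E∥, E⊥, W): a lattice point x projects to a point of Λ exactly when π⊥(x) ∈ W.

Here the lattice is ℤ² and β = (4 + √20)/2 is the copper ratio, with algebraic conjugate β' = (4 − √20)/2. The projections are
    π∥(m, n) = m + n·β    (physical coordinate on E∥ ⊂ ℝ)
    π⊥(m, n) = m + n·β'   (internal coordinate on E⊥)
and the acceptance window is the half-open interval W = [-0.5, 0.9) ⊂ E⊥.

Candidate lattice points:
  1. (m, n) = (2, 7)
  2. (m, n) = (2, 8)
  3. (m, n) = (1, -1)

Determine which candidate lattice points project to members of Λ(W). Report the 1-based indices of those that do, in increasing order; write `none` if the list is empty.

1, 2

Numerically β ≈ 4.2361 and β' = −1/β ≈ -0.2361.
candidate 1: (m,n)=(2,7) → π∥ = 2+7·β ≈ 31.6525, π⊥ = 2+7·β' ≈ 0.3475 ∈ [-0.5, 0.9) ⇒ IN Λ
candidate 2: (m,n)=(2,8) → π∥ = 2+8·β ≈ 35.8885, π⊥ = 2+8·β' ≈ 0.1115 ∈ [-0.5, 0.9) ⇒ IN Λ
candidate 3: (m,n)=(1,-1) → π∥ = 1-1·β ≈ -3.2361, π⊥ = 1-1·β' ≈ 1.2361 ∉ [-0.5, 0.9) ⇒ out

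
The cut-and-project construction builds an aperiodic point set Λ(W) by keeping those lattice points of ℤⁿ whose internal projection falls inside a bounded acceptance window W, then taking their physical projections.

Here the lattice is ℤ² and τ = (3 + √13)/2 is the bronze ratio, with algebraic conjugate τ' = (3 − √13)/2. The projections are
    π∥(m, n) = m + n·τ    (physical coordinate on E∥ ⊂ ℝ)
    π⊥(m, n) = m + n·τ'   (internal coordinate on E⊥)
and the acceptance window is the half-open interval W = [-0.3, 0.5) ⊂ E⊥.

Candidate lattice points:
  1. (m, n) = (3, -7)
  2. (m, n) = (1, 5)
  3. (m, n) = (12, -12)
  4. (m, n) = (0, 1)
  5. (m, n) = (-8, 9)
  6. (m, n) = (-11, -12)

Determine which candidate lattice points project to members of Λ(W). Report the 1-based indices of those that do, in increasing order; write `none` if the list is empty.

none

Numerically τ ≈ 3.30278 and τ' = −1/τ ≈ -0.30278.
[1] lift (3,-7): star map gives 5.11943; window check -0.3 ≤ 5.11943 < 0.5 is false → out
[2] lift (1,5): star map gives -0.51388; window check -0.3 ≤ -0.51388 < 0.5 is false → out
[3] lift (12,-12): star map gives 15.63331; window check -0.3 ≤ 15.63331 < 0.5 is false → out
[4] lift (0,1): star map gives -0.30278; window check -0.3 ≤ -0.30278 < 0.5 is false → out
[5] lift (-8,9): star map gives -10.72498; window check -0.3 ≤ -10.72498 < 0.5 is false → out
[6] lift (-11,-12): star map gives -7.36669; window check -0.3 ≤ -7.36669 < 0.5 is false → out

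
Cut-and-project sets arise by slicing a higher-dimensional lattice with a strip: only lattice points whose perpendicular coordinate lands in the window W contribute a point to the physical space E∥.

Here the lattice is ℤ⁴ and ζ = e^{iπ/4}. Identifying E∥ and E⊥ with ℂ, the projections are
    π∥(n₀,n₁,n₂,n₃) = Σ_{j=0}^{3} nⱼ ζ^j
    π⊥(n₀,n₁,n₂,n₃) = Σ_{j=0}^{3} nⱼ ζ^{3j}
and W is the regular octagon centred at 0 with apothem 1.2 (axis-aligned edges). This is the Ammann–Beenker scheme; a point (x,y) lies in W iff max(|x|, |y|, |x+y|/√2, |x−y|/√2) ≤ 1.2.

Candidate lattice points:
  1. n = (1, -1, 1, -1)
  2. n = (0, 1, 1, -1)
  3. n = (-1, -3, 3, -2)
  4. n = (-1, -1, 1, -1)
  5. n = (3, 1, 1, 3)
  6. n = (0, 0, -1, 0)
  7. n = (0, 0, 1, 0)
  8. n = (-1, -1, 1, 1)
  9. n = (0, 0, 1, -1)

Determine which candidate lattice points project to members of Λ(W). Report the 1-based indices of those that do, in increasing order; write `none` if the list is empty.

Internal map: ζ^{3j} for j=0..3 gives (1,0), (−√2/2,√2/2), (0,−1), (√2/2,√2/2).
#1 (1, -1, 1, -1): internal (1.0000, -2.4142); octagon support 2.4142 vs apothem 1.2 → ∉ W
#2 (0, 1, 1, -1): internal (-1.4142, -1.0000); octagon support 1.7071 vs apothem 1.2 → ∉ W
#3 (-1, -3, 3, -2): internal (-0.2929, -6.5355); octagon support 6.5355 vs apothem 1.2 → ∉ W
#4 (-1, -1, 1, -1): internal (-1.0000, -2.4142); octagon support 2.4142 vs apothem 1.2 → ∉ W
#5 (3, 1, 1, 3): internal (4.4142, 1.8284); octagon support 4.4142 vs apothem 1.2 → ∉ W
#6 (0, 0, -1, 0): internal (0.0000, 1.0000); octagon support 1.0000 vs apothem 1.2 → ∈ W
#7 (0, 0, 1, 0): internal (0.0000, -1.0000); octagon support 1.0000 vs apothem 1.2 → ∈ W
#8 (-1, -1, 1, 1): internal (0.4142, -1.0000); octagon support 1.0000 vs apothem 1.2 → ∈ W
#9 (0, 0, 1, -1): internal (-0.7071, -1.7071); octagon support 1.7071 vs apothem 1.2 → ∉ W

6, 7, 8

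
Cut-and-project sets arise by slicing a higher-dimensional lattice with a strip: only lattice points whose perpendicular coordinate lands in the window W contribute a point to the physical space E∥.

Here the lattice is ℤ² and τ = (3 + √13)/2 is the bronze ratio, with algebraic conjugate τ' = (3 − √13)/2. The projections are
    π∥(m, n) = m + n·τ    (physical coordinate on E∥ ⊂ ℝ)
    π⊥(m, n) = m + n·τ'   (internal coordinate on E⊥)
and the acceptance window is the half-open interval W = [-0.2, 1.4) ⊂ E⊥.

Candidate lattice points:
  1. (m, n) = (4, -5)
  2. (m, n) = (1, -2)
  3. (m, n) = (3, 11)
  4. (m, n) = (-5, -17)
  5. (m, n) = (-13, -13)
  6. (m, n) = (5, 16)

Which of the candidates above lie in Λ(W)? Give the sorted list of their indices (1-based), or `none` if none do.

Compute τ' = (3−√13)/2 = -0.302776, so π⊥(m,n) = m -0.302776·n.
candidate 1: (m,n)=(4,-5) → π∥ = 4-5·τ ≈ -12.513878, π⊥ = 4-5·τ' ≈ 5.513878 ∉ [-0.2, 1.4) ⇒ out
candidate 2: (m,n)=(1,-2) → π∥ = 1-2·τ ≈ -5.605551, π⊥ = 1-2·τ' ≈ 1.605551 ∉ [-0.2, 1.4) ⇒ out
candidate 3: (m,n)=(3,11) → π∥ = 3+11·τ ≈ 39.330532, π⊥ = 3+11·τ' ≈ -0.330532 ∉ [-0.2, 1.4) ⇒ out
candidate 4: (m,n)=(-5,-17) → π∥ = -5-17·τ ≈ -61.147186, π⊥ = -5-17·τ' ≈ 0.147186 ∈ [-0.2, 1.4) ⇒ IN Λ
candidate 5: (m,n)=(-13,-13) → π∥ = -13-13·τ ≈ -55.936083, π⊥ = -13-13·τ' ≈ -9.063917 ∉ [-0.2, 1.4) ⇒ out
candidate 6: (m,n)=(5,16) → π∥ = 5+16·τ ≈ 57.844410, π⊥ = 5+16·τ' ≈ 0.155590 ∈ [-0.2, 1.4) ⇒ IN Λ

4, 6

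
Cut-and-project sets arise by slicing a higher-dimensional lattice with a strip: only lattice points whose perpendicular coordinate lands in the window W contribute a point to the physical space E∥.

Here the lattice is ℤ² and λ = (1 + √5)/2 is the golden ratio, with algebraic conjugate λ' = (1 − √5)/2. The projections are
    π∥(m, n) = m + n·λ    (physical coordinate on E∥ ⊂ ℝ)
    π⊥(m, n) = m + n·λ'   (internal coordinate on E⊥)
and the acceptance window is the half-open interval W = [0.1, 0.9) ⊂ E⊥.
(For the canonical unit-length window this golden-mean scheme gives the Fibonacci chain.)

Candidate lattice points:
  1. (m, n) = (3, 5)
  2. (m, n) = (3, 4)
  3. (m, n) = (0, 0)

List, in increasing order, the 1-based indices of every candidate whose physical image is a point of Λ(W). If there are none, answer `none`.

λ' = (1−√5)/2 ≈ -0.6180.
candidate 1: (m,n)=(3,5) → π∥ = 3+5·λ ≈ 11.0902, π⊥ = 3+5·λ' ≈ -0.0902 ∉ [0.1, 0.9) ⇒ out
candidate 2: (m,n)=(3,4) → π∥ = 3+4·λ ≈ 9.4721, π⊥ = 3+4·λ' ≈ 0.5279 ∈ [0.1, 0.9) ⇒ IN Λ
candidate 3: (m,n)=(0,0) → π∥ = 0+0·λ ≈ 0.0000, π⊥ = 0+0·λ' ≈ 0.0000 ∉ [0.1, 0.9) ⇒ out

2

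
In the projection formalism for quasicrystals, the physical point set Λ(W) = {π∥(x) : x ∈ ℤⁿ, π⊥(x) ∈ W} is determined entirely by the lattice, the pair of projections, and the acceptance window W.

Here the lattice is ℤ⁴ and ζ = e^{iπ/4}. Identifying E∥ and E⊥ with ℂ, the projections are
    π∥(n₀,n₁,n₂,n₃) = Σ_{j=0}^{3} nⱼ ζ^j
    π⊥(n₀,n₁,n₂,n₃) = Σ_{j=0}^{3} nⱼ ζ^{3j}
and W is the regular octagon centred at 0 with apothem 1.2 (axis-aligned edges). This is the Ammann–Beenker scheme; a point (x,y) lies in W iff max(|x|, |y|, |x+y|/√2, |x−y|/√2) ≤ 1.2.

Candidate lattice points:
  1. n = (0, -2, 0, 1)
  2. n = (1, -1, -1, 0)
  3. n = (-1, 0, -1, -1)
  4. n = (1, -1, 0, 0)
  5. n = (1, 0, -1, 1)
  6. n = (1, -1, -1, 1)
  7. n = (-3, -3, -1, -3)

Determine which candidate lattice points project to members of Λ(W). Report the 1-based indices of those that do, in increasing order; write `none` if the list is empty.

none

π⊥(n) = n₀ + n₁ζ³ + n₂ζ⁶ + n₃ζ⁹ where ζ = e^{iπ/4}.
#1 (0, -2, 0, 1): internal (2.1213, -0.7071); octagon support 2.1213 vs apothem 1.2 → ∉ W
#2 (1, -1, -1, 0): internal (1.7071, 0.2929); octagon support 1.7071 vs apothem 1.2 → ∉ W
#3 (-1, 0, -1, -1): internal (-1.7071, 0.2929); octagon support 1.7071 vs apothem 1.2 → ∉ W
#4 (1, -1, 0, 0): internal (1.7071, -0.7071); octagon support 1.7071 vs apothem 1.2 → ∉ W
#5 (1, 0, -1, 1): internal (1.7071, 1.7071); octagon support 2.4142 vs apothem 1.2 → ∉ W
#6 (1, -1, -1, 1): internal (2.4142, 1.0000); octagon support 2.4142 vs apothem 1.2 → ∉ W
#7 (-3, -3, -1, -3): internal (-3.0000, -3.2426); octagon support 4.4142 vs apothem 1.2 → ∉ W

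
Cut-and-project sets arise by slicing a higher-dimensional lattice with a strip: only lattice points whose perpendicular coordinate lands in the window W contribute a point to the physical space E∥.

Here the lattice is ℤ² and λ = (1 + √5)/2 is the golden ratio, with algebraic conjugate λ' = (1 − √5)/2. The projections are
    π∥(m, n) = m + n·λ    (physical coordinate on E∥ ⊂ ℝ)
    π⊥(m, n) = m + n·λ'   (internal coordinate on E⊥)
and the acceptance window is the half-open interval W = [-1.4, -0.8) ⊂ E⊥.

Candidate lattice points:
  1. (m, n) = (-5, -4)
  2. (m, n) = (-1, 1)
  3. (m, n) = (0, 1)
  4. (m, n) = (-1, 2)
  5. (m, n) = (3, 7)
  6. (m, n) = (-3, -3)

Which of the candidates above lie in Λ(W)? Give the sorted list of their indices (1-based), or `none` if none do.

5, 6

λ' = (1−√5)/2 ≈ -0.6180.
[1] lift (-5,-4): star map gives -2.5279; window check -1.4 ≤ -2.5279 < -0.8 is false → out
[2] lift (-1,1): star map gives -1.6180; window check -1.4 ≤ -1.6180 < -0.8 is false → out
[3] lift (0,1): star map gives -0.6180; window check -1.4 ≤ -0.6180 < -0.8 is false → out
[4] lift (-1,2): star map gives -2.2361; window check -1.4 ≤ -2.2361 < -0.8 is false → out
[5] lift (3,7): star map gives -1.3262; window check -1.4 ≤ -1.3262 < -0.8 is true → IN Λ
[6] lift (-3,-3): star map gives -1.1459; window check -1.4 ≤ -1.1459 < -0.8 is true → IN Λ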